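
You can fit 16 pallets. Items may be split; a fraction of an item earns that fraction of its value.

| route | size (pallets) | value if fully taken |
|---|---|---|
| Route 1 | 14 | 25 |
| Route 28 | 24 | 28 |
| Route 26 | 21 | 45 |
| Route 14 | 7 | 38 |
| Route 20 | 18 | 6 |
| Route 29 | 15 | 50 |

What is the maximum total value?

68

Sort by value density: Route 14 38/7≈5.43, Route 29 50/15≈3.33, Route 26 45/21≈2.14, Route 1 25/14≈1.79, Route 28 28/24≈1.17, Route 20 6/18≈0.333.
Route 14: take in full, 7 pallets for value 38 → 9 left.
9 pallets left: a 9/15 share of Route 29 gives 50×9/15 = 30.
Total value = 68.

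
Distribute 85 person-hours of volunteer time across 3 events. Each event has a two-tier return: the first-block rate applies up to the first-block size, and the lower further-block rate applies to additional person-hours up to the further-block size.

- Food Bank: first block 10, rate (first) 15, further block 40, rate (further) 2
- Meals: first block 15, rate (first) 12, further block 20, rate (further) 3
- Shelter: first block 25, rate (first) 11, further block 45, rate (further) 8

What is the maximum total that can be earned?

885

Treat each block as its own option and order by rate: Food Bank/first 15 > Meals/first 12 > Shelter/first 11 > Shelter/second 8 > Meals/second 3 > Food Bank/second 2.
Food Bank/first (15): +10 ; 75 left.
Meals first at 12: fill all 15 ; 60 left.
Fill Shelter first block (25 at 11) ; 35 left.
Shelter/second: +35 of 45 at 8; pool empty.
Total = 15×10 + 12×15 + 11×25 + 8×35 = 885.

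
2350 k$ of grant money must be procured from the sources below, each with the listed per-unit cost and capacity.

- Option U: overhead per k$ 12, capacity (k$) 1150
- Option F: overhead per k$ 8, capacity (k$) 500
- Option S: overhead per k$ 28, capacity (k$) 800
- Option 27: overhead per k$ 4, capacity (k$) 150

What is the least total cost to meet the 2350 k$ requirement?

33800

Fill from the cheapest source first.
Option 27 (4): use full 150 → 2200 k$ to go.
Take 500 from Option F at 8 → need 1700 more.
Take 1150 from Option U at 12 → need 550 more.
Option S (28): take the remaining 550 → done.
Cost = 150×4 + 500×8 + 1150×12 + 550×28 = 33800.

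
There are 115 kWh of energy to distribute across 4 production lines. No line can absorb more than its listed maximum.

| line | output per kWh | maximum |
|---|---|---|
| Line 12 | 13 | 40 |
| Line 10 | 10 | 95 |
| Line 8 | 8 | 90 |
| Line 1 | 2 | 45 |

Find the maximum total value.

Rank by output per kWh: Line 12 13 > Line 10 10 > Line 8 8 > Line 1 2.
Give Line 12 40 to hit its cap of 40 ; 75 left.
Line 10 has room for 95 but only 75 remain, so it gets 75.
Total = 13×40 + 10×75 = 1270.

1270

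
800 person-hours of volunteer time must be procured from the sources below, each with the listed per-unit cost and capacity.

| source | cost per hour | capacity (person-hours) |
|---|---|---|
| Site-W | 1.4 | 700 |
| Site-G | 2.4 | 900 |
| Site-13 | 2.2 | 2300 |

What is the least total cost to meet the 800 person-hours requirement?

Cheapest first:
Take 700 from Site-W at 1.4 → need 100 more.
Take 100 from Site-13 at 2.2 to finish.
Site-G: unused.
Cost = 700×1.4 + 100×2.2 = 1200.

1200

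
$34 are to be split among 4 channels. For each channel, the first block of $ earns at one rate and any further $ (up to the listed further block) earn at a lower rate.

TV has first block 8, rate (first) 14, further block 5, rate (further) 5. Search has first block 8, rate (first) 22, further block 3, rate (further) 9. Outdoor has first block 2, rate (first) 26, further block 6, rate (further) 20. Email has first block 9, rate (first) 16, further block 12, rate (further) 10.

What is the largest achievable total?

Order all 8 blocks by rate: Outdoor/first 26 > Search/first 22 > Outdoor/second 20 > Email/first 16 > TV/first 14 > Email/second 10 > Search/second 9 > TV/second 5.
Outdoor first at 26: fill all 2 — 32 left.
Fill Search first block (8 at 22) — 24 left.
Fill Outdoor second block (6 at 20) — 18 left.
Email first at 16: fill all 9 — 9 left.
TV first at 14: fill all 8 — 1 left.
1 remain; put them into Email second at 10.
Total = 26×2 + 22×8 + 20×6 + 16×9 + 14×8 + 10×1 = 614.

614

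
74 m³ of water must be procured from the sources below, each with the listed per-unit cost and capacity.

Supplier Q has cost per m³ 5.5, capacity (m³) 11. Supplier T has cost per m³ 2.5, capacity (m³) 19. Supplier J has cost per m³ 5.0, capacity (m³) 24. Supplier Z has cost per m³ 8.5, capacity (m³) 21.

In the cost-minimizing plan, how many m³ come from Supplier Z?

Cheapest first:
Take 19 from Supplier T at 2.5 → need 55 more.
Supplier J (5.0): use full 24 → 31 m³ to go.
Take 11 from Supplier Q at 5.5 → need 20 more.
Supplier Z (8.5): take the remaining 20 → done.

20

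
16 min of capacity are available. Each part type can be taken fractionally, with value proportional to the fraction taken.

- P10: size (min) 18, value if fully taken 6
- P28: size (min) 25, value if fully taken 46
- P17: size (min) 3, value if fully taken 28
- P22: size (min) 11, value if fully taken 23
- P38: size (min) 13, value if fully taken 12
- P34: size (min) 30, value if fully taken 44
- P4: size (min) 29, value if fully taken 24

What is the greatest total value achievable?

Best value per unit of size first: P17 28/3≈9.33, P22 23/11≈2.09, P28 46/25≈1.84, P34 44/30≈1.47, P38 12/13≈0.923, P4 24/29≈0.828, P10 6/18≈0.333.
All 3 min of P17 fit (value 28) → 13 remain.
P22: take in full, 11 min for value 23 → 2 left.
2 min left: a 2/25 share of P28 gives 46×2/25 = 3.68.
Total value = 54.68.

54.68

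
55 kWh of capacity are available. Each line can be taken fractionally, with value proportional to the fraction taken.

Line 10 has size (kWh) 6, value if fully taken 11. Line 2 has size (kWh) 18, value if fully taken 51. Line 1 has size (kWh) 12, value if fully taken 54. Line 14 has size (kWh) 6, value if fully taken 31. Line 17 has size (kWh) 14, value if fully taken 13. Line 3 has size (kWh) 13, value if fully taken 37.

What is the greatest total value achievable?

Rank by value-to-size ratio: Line 14 31/6≈5.17, Line 1 54/12≈4.5, Line 3 37/13≈2.85, Line 2 51/18≈2.83, Line 10 11/6≈1.83, Line 17 13/14≈0.929.
Take all of Line 14 (6 kWh, value 31) → 49 kWh left.
All 12 kWh of Line 1 fit (value 54) → 37 remain.
Take all of Line 3 (13 kWh, value 37) → 24 kWh left.
Take all of Line 2 (18 kWh, value 51) → 6 kWh left.
All 6 kWh of Line 10 fit (value 11) → 0 remain.
Total value = 184.

184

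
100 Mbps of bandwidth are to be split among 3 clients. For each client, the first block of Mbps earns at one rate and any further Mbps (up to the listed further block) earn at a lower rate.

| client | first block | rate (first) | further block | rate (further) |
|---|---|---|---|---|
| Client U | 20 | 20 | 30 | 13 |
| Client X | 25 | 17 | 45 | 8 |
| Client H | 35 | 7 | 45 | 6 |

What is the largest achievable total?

1415

Treat each block as its own option and order by rate: Client U/T1 20 > Client X/T1 17 > Client U/T2 13 > Client X/T2 8 > Client H/T1 7 > Client H/T2 6.
Fill Client U T1 block (20 at 20) ; 80 left.
Client X/T1 (17): +25 ; 55 left.
Client U/T2 (13): +30 ; 25 left.
Client X T2 at 8: only 25 left, fill 25.
Total = 20×20 + 17×25 + 13×30 + 8×25 = 1415.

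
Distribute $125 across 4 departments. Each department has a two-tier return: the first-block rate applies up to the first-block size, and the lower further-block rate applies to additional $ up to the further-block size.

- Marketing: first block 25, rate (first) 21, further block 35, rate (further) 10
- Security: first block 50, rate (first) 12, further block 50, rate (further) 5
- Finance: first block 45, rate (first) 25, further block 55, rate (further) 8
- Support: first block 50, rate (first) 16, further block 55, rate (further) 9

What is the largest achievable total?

Rank every tier by rate: Finance/T1 25 > Marketing/T1 21 > Support/T1 16 > Security/T1 12 > Marketing/T2 10 > Support/T2 9 > Finance/T2 8 > Security/T2 5.
Finance/T1 (25): +45 ; 80 left.
Marketing T1 at 21: fill all 25 ; 55 left.
Support T1 at 16: fill all 50 ; 5 left.
5 remain; put them into Security T1 at 12.
Total = 25×45 + 21×25 + 16×50 + 12×5 = 2510.

2510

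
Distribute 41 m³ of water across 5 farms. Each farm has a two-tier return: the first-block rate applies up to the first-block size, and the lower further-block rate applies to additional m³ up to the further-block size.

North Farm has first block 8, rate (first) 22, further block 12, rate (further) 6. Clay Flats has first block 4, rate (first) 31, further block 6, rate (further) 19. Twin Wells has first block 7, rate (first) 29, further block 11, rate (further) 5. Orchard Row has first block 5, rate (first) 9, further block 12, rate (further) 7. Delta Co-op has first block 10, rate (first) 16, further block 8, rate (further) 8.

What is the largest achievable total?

Treat each block as its own option and order by rate: Clay Flats/tier1 31 > Twin Wells/tier1 29 > North Farm/tier1 22 > Clay Flats/tier2 19 > Delta Co-op/tier1 16 > Orchard Row/tier1 9 > Delta Co-op/tier2 8 > Orchard Row/tier2 7 > North Farm/tier2 6 > Twin Wells/tier2 5.
Clay Flats/tier1 (31): +4 — 37 left.
Twin Wells/tier1 (29): +7 — 30 left.
North Farm tier1 at 22: fill all 8 — 22 left.
Clay Flats tier2 at 19: fill all 6 — 16 left.
Delta Co-op/tier1 (16): +10 — 6 left.
Orchard Row/tier1 (9): +5 — 1 left.
Delta Co-op tier2 at 8: only 1 left, fill 1.
Total = 31×4 + 29×7 + 22×8 + 19×6 + 16×10 + 9×5 + 8×1 = 830.

830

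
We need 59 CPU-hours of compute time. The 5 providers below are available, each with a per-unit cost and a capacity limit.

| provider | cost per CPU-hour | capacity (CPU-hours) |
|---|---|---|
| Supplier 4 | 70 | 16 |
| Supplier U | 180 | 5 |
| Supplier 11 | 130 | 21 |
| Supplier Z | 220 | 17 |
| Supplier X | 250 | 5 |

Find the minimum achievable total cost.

Fill from the cheapest provider first.
Supplier 4 (70): use full 16 → 43 CPU-hours to go.
Take 21 from Supplier 11 at 130 → need 22 more.
Supplier U at 180: take all 5 CPU-hours → 17 still needed.
Take 17 from Supplier Z at 220 → need 0 more.
Supplier X: unused.
Cost = 16×70 + 21×130 + 5×180 + 17×220 = 8490.

8490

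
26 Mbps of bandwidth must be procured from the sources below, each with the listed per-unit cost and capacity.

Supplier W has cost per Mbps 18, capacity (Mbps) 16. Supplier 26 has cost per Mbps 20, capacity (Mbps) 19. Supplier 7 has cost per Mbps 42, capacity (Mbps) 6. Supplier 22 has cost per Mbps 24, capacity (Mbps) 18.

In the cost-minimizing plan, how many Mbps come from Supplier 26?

Use sources in increasing cost order.
Take 16 from Supplier W at 18 — need 10 more.
Take 10 from Supplier 26 at 20 to finish.
Supplier 22, Supplier 7: unused.

10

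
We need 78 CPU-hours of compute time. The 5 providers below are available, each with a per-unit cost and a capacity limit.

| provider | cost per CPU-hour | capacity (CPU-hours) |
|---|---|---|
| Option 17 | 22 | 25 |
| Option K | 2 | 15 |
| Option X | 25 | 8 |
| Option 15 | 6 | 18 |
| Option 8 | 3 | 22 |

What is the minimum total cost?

Cheapest first:
Take 15 from Option K at 2 → need 63 more.
Take 22 from Option 8 at 3 → need 41 more.
Option 15 (6): use full 18 → 23 CPU-hours to go.
Option 17 at 22: take 23 of its 25 → requirement met.
Option X: unused.
Cost = 15×2 + 22×3 + 18×6 + 23×22 = 710.

710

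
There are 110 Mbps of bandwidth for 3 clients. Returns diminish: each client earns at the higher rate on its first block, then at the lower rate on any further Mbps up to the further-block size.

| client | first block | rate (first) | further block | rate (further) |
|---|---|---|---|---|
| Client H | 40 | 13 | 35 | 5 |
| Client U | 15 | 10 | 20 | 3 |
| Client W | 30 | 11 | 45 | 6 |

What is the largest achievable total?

Order all 6 blocks by rate: Client H/tier1 13 > Client W/tier1 11 > Client U/tier1 10 > Client W/tier2 6 > Client H/tier2 5 > Client U/tier2 3.
Client H tier1 at 13: fill all 40 ; 70 left.
Fill Client W tier1 block (30 at 11) ; 40 left.
Client U tier1 at 10: fill all 15 ; 25 left.
25 remain; put them into Client W tier2 at 6.
Total = 13×40 + 11×30 + 10×15 + 6×25 = 1150.

1150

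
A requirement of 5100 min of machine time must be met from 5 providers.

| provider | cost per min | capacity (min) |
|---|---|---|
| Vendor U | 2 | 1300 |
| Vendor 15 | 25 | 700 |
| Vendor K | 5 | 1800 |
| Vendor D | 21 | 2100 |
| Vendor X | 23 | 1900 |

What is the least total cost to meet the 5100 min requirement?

53600

Use providers in increasing cost order.
Vendor U (2): use full 1300 → 3800 min to go.
Vendor K (5): use full 1800 → 2000 min to go.
Vendor D at 21: take 2000 of its 2100 → requirement met.
Vendor X, Vendor 15: unused.
Cost = 1300×2 + 1800×5 + 2000×21 = 53600.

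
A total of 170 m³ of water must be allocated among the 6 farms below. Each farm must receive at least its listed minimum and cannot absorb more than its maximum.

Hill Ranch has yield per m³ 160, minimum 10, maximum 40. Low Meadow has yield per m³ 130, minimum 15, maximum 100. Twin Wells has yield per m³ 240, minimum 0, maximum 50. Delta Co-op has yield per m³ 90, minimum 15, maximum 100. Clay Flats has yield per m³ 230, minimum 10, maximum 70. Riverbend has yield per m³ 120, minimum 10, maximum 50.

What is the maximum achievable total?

34200

Meeting every minimum uses 10+15+0+15+10+10 = 60 m³, leaving 110.
Order the farms by yield per m³: Twin Wells 240 > Clay Flats 230 > Hill Ranch 160 > Low Meadow 130 > Riverbend 120 > Delta Co-op 90.
Give Twin Wells 50 more to hit its cap of 50 ; 60 left.
Clay Flats: +60 to 70 (cap) ; 0 left.
Total = 160×10 + 130×15 + 240×50 + 90×15 + 230×70 + 120×10 = 34200.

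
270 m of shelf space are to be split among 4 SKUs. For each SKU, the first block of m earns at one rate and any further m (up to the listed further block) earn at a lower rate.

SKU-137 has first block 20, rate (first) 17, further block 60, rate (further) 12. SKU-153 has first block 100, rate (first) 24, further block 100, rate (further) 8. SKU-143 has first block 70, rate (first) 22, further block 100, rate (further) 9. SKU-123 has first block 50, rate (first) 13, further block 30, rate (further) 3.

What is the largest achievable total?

5290

Treat each block as its own option and order by rate: SKU-153/T1 24 > SKU-143/T1 22 > SKU-137/T1 17 > SKU-123/T1 13 > SKU-137/T2 12 > SKU-143/T2 9 > SKU-153/T2 8 > SKU-123/T2 3.
SKU-153/T1 (24): +100 → 170 left.
SKU-143/T1 (22): +70 → 100 left.
Fill SKU-137 T1 block (20 at 17) → 80 left.
SKU-123/T1 (13): +50 → 30 left.
30 remain; put them into SKU-137 T2 at 12.
Total = 24×100 + 22×70 + 17×20 + 13×50 + 12×30 = 5290.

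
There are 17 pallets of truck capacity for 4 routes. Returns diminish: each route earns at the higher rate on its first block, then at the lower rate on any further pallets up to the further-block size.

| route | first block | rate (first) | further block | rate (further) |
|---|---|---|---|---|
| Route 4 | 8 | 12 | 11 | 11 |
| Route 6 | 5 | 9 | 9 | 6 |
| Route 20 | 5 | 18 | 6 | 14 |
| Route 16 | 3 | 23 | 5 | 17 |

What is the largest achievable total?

300

Rank every tier by rate: Route 16/first 23 > Route 20/first 18 > Route 16/second 17 > Route 20/second 14 > Route 4/first 12 > Route 4/second 11 > Route 6/first 9 > Route 6/second 6.
Route 16/first (23): +3 — 14 left.
Fill Route 20 first block (5 at 18) — 9 left.
Fill Route 16 second block (5 at 17) — 4 left.
4 remain; put them into Route 20 second at 14.
Total = 23×3 + 18×5 + 17×5 + 14×4 = 300.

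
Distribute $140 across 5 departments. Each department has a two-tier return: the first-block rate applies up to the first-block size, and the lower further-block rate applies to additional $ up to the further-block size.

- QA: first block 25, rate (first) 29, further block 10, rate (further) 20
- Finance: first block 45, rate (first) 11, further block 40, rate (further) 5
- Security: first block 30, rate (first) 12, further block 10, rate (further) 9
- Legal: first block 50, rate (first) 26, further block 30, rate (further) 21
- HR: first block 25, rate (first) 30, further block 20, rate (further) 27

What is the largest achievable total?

3735

Rank every tier by rate: HR/T1 30 > QA/T1 29 > HR/T2 27 > Legal/T1 26 > Legal/T2 21 > QA/T2 20 > Security/T1 12 > Finance/T1 11 > Security/T2 9 > Finance/T2 5.
HR/T1 (30): +25 → 115 left.
QA T1 at 29: fill all 25 → 90 left.
HR T2 at 27: fill all 20 → 70 left.
Legal T1 at 26: fill all 50 → 20 left.
Legal/T2: +20 of 30 at 21; pool empty.
Total = 30×25 + 29×25 + 27×20 + 26×50 + 21×20 = 3735.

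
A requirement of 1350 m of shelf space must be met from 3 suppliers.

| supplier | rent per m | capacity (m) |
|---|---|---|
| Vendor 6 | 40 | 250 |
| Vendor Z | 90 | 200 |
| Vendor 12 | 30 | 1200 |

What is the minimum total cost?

Fill from the cheapest supplier first.
Vendor 12 at 30: take all 1200 m ; 150 still needed.
Vendor 6 (40): take the remaining 150 ; done.
Vendor Z: unused.
Cost = 1200×30 + 150×40 = 42000.

42000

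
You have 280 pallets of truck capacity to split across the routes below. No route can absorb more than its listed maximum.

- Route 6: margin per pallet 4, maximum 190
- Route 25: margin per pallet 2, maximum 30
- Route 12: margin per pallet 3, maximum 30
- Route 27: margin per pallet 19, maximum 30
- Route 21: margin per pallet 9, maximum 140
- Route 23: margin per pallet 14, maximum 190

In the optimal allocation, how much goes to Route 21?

Highest margin per pallet first: Route 27 19 > Route 23 14 > Route 21 9 > Route 6 4 > Route 12 3 > Route 25 2.
Give Route 27 30 to hit its cap of 30 ; 250 left.
Route 23: +190 to 190 (cap) ; 60 left.
Route 21: +60 (room for 140) → 60. Pool exhausted.

60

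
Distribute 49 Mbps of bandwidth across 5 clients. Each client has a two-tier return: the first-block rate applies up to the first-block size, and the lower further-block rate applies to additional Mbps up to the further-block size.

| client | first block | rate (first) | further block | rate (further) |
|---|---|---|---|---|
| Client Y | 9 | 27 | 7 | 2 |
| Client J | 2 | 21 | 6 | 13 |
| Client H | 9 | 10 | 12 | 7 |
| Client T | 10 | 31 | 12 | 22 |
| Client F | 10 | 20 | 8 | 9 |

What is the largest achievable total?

Treat each block as its own option and order by rate: Client T/T1 31 > Client Y/T1 27 > Client T/T2 22 > Client J/T1 21 > Client F/T1 20 > Client J/T2 13 > Client H/T1 10 > Client F/T2 9 > Client H/T2 7 > Client Y/T2 2.
Fill Client T T1 block (10 at 31) → 39 left.
Fill Client Y T1 block (9 at 27) → 30 left.
Client T/T2 (22): +12 → 18 left.
Client J/T1 (21): +2 → 16 left.
Client F T1 at 20: fill all 10 → 6 left.
Client J T2 at 13: fill all 6 → 0 left.
Total = 31×10 + 27×9 + 22×12 + 21×2 + 20×10 + 13×6 = 1137.

1137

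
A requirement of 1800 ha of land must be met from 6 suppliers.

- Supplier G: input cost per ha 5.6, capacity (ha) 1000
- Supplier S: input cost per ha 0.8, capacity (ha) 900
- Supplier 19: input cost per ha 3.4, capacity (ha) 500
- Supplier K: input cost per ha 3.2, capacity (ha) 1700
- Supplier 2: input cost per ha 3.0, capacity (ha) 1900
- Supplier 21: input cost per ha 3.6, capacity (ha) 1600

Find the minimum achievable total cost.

Fill from the cheapest supplier first.
Supplier S at 0.8: take all 900 ha ; 900 still needed.
Supplier 2 at 3.0: take 900 of its 1900 ; requirement met.
Supplier K, Supplier 19, Supplier 21, Supplier G: unused.
Cost = 900×0.8 + 900×3.0 = 3420.

3420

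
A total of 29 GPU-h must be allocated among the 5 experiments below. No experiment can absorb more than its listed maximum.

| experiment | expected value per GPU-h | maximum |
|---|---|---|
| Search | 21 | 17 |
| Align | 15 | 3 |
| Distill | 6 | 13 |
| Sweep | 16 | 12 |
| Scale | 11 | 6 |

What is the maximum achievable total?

Order the experiments by expected value per GPU-h: Search 21 > Sweep 16 > Align 15 > Scale 11 > Distill 6.
Give Search 17 to hit its cap of 17 → 12 left.
Give Sweep 12 to hit its cap of 12 → 0 left.
Total = 21×17 + 16×12 = 549.

549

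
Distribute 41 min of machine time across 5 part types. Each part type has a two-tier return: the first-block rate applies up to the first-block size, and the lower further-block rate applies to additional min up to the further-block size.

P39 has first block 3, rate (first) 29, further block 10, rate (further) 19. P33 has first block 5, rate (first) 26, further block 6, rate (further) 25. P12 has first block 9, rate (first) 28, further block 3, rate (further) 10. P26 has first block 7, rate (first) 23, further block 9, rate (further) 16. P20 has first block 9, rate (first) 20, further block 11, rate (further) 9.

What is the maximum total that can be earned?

Treat each block as its own option and order by rate: P39/T1 29 > P12/T1 28 > P33/T1 26 > P33/T2 25 > P26/T1 23 > P20/T1 20 > P39/T2 19 > P26/T2 16 > P12/T2 10 > P20/T2 9.
Fill P39 T1 block (3 at 29) ; 38 left.
P12 T1 at 28: fill all 9 ; 29 left.
P33/T1 (26): +5 ; 24 left.
P33/T2 (25): +6 ; 18 left.
P26 T1 at 23: fill all 7 ; 11 left.
P20/T1 (20): +9 ; 2 left.
2 remain; put them into P39 T2 at 19.
Total = 29×3 + 28×9 + 26×5 + 25×6 + 23×7 + 20×9 + 19×2 = 998.

998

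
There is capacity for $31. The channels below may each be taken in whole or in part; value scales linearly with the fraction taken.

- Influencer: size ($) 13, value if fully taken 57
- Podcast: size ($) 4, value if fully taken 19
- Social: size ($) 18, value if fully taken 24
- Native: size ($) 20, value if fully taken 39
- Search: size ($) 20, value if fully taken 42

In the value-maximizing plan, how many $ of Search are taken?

Best value per unit of size first: Podcast 19/4≈4.75, Influencer 57/13≈4.38, Search 42/20≈2.1, Native 39/20≈1.95, Social 24/18≈1.33.
Take all of Podcast (4 $, value 19) → 27 $ left.
Take all of Influencer (13 $, value 57) → 14 $ left.
Only 14 $ remain; take 14/20 of Search for value 42×14/20 = 29.4.

14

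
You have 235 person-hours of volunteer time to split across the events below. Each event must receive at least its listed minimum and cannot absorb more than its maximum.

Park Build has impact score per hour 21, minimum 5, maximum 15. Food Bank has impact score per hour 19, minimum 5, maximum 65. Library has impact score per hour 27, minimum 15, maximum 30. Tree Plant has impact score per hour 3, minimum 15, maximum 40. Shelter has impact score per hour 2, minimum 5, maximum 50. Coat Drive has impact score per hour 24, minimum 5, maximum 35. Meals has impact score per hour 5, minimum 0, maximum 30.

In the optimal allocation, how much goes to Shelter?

20

Meeting every minimum uses 5+5+15+15+5+5+0 = 50 person-hours, leaving 185.
Rank by impact score per hour: Library 27 > Coat Drive 24 > Park Build 21 > Food Bank 19 > Meals 5 > Tree Plant 3 > Shelter 2.
Library: +15 to 30 (cap) → 170 left.
Give Coat Drive 30 more to hit its cap of 35 → 140 left.
Park Build: +10 to 15 (cap) → 130 left.
Food Bank takes 60 more to reach its cap of 65 → 70 left.
Meals: +30 to 30 (cap) → 40 left.
Give Tree Plant 25 more to hit its cap of 40 → 15 left.
Shelter has room for 45 more but only 15 remain, so it gets 20.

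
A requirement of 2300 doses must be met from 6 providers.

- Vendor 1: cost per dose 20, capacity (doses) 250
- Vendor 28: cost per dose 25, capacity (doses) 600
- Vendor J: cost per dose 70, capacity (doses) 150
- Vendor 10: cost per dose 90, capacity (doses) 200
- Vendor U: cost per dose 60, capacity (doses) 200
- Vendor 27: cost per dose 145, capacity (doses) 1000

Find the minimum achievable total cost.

Cheapest first:
Vendor 1 at 20: take all 250 doses → 2050 still needed.
Take 600 from Vendor 28 at 25 → need 1450 more.
Vendor U at 60: take all 200 doses → 1250 still needed.
Vendor J at 70: take all 150 doses → 1100 still needed.
Vendor 10 at 90: take all 200 doses → 900 still needed.
Vendor 27 (145): take the remaining 900 → done.
Cost = 250×20 + 600×25 + 200×60 + 150×70 + 200×90 + 900×145 = 191000.

191000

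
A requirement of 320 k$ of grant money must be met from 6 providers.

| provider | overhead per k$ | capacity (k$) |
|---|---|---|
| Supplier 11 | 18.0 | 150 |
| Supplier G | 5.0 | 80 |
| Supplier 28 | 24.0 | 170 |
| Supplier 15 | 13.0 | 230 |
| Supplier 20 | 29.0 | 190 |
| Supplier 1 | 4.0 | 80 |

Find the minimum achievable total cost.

Fill from the cheapest provider first.
Supplier 1 (4.0): use full 80 — 240 k$ to go.
Take 80 from Supplier G at 5.0 — need 160 more.
Supplier 15 (13.0): take the remaining 160 — done.
Supplier 11, Supplier 28, Supplier 20: unused.
Cost = 80×4.0 + 80×5.0 + 160×13.0 = 2800.

2800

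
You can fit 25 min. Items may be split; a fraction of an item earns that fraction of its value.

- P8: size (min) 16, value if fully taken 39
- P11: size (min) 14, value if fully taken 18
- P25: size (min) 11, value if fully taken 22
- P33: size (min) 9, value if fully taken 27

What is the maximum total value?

66

Rank by value-to-size ratio: P33 27/9≈3, P8 39/16≈2.44, P25 22/11≈2, P11 18/14≈1.29.
Take all of P33 (9 min, value 27) ; 16 min left.
All 16 min of P8 fit (value 39) ; 0 remain.
Total value = 66.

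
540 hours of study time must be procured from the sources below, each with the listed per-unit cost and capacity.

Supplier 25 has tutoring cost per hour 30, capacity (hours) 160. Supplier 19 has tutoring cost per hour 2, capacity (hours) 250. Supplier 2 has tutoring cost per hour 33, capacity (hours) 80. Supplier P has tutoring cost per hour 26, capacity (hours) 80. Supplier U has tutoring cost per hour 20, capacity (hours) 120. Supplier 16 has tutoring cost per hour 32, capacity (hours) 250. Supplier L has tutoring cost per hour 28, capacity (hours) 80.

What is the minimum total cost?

7520

Cheapest first:
Take 250 from Supplier 19 at 2 ; need 290 more.
Supplier U (20): use full 120 ; 170 hours to go.
Take 80 from Supplier P at 26 ; need 90 more.
Supplier L (28): use full 80 ; 10 hours to go.
Supplier 25 (30): take the remaining 10 ; done.
Supplier 16, Supplier 2: unused.
Cost = 250×2 + 120×20 + 80×26 + 80×28 + 10×30 = 7520.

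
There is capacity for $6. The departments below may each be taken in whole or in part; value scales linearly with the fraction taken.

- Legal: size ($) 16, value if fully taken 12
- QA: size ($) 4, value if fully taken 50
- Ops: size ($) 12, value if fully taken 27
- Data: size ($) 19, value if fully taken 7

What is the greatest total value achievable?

Sort by value density: QA 50/4≈12.5, Ops 27/12≈2.25, Legal 12/16≈0.75, Data 7/19≈0.368.
Take all of QA (4 $, value 50) — 2 $ left.
2 $ left: a 2/12 share of Ops gives 27×2/12 = 4.5.
Total value = 54.5.

54.5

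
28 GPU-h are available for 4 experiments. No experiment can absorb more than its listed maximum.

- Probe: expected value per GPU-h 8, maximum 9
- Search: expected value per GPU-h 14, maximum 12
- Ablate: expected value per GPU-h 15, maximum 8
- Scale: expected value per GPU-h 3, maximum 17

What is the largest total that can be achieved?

Highest expected value per GPU-h first: Ablate 15 > Search 14 > Probe 8 > Scale 3.
Ablate takes 8 to reach its cap of 8 → 20 left.
Search: +12 to 12 (cap) → 8 left.
Probe has room for 9 but only 8 remain, so it gets 8.
Total = 8×8 + 14×12 + 15×8 = 352.

352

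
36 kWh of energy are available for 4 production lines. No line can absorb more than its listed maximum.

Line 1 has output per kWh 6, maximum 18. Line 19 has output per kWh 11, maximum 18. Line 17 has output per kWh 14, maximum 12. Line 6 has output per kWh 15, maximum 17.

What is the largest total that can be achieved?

Rank by output per kWh: Line 6 15 > Line 17 14 > Line 19 11 > Line 1 6.
Line 6: +17 to 17 (cap) → 19 left.
Line 17: +12 to 12 (cap) → 7 left.
Only 7 left; Line 19 takes them to reach 7.
Total = 11×7 + 14×12 + 15×17 = 500.

500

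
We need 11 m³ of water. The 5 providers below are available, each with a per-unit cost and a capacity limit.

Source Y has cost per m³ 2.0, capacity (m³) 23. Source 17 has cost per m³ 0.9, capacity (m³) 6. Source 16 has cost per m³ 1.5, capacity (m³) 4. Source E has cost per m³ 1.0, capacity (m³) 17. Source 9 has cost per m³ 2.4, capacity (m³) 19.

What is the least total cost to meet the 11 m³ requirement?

10.4

Cheapest first:
Take 6 from Source 17 at 0.9 ; need 5 more.
Source E at 1.0: take 5 of its 17 ; requirement met.
Source 16, Source Y, Source 9: unused.
Cost = 6×0.9 + 5×1.0 = 10.4.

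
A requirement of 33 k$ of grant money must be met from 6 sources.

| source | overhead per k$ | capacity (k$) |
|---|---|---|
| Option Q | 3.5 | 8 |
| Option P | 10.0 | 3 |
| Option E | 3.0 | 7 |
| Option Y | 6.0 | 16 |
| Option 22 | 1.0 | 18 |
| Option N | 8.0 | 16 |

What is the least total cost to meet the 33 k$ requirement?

67

Fill from the cheapest source first.
Take 18 from Option 22 at 1.0 ; need 15 more.
Option E (3.0): use full 7 ; 8 k$ to go.
Option Q (3.5): use full 8 ; 0 k$ to go.
Option Y, Option N, Option P: unused.
Cost = 18×1.0 + 7×3.0 + 8×3.5 = 67.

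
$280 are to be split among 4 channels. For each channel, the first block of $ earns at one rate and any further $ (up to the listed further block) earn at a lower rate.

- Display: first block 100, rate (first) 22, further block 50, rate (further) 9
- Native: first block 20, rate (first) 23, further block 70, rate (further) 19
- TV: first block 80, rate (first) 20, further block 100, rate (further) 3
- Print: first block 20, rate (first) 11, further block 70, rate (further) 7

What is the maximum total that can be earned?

5700

Treat each block as its own option and order by rate: Native/first 23 > Display/first 22 > TV/first 20 > Native/second 19 > Print/first 11 > Display/second 9 > Print/second 7 > TV/second 3.
Native first at 23: fill all 20 ; 260 left.
Fill Display first block (100 at 22) ; 160 left.
TV first at 20: fill all 80 ; 80 left.
Native/second (19): +70 ; 10 left.
Print first at 11: only 10 left, fill 10.
Total = 23×20 + 22×100 + 20×80 + 19×70 + 11×10 = 5700.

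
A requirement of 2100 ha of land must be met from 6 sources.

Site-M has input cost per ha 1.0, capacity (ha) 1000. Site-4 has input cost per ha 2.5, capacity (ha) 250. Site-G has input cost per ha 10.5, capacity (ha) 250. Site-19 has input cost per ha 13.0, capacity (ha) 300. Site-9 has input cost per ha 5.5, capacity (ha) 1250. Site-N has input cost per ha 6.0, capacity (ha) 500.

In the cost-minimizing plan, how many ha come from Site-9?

Cheapest first:
Take 1000 from Site-M at 1.0 — need 1100 more.
Take 250 from Site-4 at 2.5 — need 850 more.
Site-9 at 5.5: take 850 of its 1250 — requirement met.
Site-N, Site-G, Site-19: unused.

850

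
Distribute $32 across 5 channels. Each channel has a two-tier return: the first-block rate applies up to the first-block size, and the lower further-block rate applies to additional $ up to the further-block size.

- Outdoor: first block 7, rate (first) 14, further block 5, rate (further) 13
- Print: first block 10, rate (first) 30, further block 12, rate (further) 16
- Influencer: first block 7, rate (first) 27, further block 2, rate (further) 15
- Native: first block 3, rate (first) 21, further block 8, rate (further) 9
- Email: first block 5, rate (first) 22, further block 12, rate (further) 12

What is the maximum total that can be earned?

774

Order all 10 blocks by rate: Print/first 30 > Influencer/first 27 > Email/first 22 > Native/first 21 > Print/second 16 > Influencer/second 15 > Outdoor/first 14 > Outdoor/second 13 > Email/second 12 > Native/second 9.
Fill Print first block (10 at 30) → 22 left.
Fill Influencer first block (7 at 27) → 15 left.
Email first at 22: fill all 5 → 10 left.
Native first at 21: fill all 3 → 7 left.
Print/second: +7 of 12 at 16; pool empty.
Total = 30×10 + 27×7 + 22×5 + 21×3 + 16×7 = 774.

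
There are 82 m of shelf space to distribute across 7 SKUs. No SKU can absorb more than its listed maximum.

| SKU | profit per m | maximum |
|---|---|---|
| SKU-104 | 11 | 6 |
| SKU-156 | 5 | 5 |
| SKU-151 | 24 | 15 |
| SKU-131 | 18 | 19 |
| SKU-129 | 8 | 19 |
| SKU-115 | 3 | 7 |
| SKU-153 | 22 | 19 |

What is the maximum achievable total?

1358

Order the SKUs by profit per m: SKU-151 24 > SKU-153 22 > SKU-131 18 > SKU-104 11 > SKU-129 8 > SKU-156 5 > SKU-115 3.
Give SKU-151 15 to hit its cap of 15 → 67 left.
SKU-153 takes 19 to reach its cap of 19 → 48 left.
SKU-131: +19 to 19 (cap) → 29 left.
Give SKU-104 6 to hit its cap of 6 → 23 left.
SKU-129: +19 to 19 (cap) → 4 left.
Only 4 left; SKU-156 takes them to reach 4.
Total = 11×6 + 5×4 + 24×15 + 18×19 + 8×19 + 22×19 = 1358.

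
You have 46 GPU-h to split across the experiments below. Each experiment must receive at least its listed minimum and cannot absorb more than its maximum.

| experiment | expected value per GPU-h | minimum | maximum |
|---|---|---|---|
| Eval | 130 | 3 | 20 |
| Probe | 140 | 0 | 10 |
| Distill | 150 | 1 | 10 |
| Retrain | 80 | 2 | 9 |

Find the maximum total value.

Meeting every minimum uses 3+0+1+2 = 6 GPU-h, leaving 40.
Rank by expected value per GPU-h: Distill 150 > Probe 140 > Eval 130 > Retrain 80.
Distill takes 9 more to reach its cap of 10 → 31 left.
Probe takes 10 more to reach its cap of 10 → 21 left.
Give Eval 17 more to hit its cap of 20 → 4 left.
Only 4 left; Retrain takes them to reach 6.
Total = 130×20 + 140×10 + 150×10 + 80×6 = 5980.

5980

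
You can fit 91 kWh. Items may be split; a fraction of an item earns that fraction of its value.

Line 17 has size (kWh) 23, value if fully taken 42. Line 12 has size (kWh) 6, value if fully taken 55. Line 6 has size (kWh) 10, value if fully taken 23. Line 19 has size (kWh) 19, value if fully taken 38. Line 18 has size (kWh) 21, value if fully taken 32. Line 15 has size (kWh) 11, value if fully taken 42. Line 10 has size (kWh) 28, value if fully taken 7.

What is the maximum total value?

Best value per unit of size first: Line 12 55/6≈9.17, Line 15 42/11≈3.82, Line 6 23/10≈2.3, Line 19 38/19≈2, Line 17 42/23≈1.83, Line 18 32/21≈1.52, Line 10 7/28≈0.25.
Line 12: take in full, 6 kWh for value 55 ; 85 left.
All 11 kWh of Line 15 fit (value 42) ; 74 remain.
Line 6: take in full, 10 kWh for value 23 ; 64 left.
Take all of Line 19 (19 kWh, value 38) ; 45 kWh left.
Line 17: take in full, 23 kWh for value 42 ; 22 left.
All 21 kWh of Line 18 fit (value 32) ; 1 remain.
Fill the last 1 kWh with part of Line 10: 1/28 of it earns 0.25.
Total value = 232.25.

232.25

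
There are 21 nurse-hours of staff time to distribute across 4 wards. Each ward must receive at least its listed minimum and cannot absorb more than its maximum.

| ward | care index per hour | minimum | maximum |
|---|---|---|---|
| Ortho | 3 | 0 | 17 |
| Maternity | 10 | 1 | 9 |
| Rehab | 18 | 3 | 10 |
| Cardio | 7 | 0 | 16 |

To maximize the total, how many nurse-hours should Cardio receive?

Meeting every minimum uses 0+1+3+0 = 4 nurse-hours, leaving 17.
Rank by care index per hour: Rehab 18 > Maternity 10 > Cardio 7 > Ortho 3.
Give Rehab 7 more to hit its cap of 10 → 10 left.
Maternity: +8 to 9 (cap) → 2 left.
Cardio has room for 16 more but only 2 remain, so it gets 2.

2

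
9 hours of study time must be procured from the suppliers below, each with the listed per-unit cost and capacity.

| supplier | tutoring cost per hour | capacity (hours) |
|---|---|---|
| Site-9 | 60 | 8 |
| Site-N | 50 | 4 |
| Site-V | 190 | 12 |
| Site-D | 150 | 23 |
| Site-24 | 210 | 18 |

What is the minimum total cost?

500

Fill from the cheapest supplier first.
Site-N (50): use full 4 — 5 hours to go.
Site-9 (60): take the remaining 5 — done.
Site-D, Site-V, Site-24: unused.
Cost = 4×50 + 5×60 = 500.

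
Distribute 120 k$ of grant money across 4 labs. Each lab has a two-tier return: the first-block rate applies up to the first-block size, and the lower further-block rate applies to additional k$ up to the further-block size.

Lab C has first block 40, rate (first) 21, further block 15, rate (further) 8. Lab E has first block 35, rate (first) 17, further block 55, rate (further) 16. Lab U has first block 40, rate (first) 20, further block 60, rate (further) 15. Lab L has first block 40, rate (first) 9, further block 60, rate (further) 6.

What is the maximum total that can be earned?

Order all 8 blocks by rate: Lab C/tier1 21 > Lab U/tier1 20 > Lab E/tier1 17 > Lab E/tier2 16 > Lab U/tier2 15 > Lab L/tier1 9 > Lab C/tier2 8 > Lab L/tier2 6.
Fill Lab C tier1 block (40 at 21) → 80 left.
Lab U/tier1 (20): +40 → 40 left.
Fill Lab E tier1 block (35 at 17) → 5 left.
5 remain; put them into Lab E tier2 at 16.
Total = 21×40 + 20×40 + 17×35 + 16×5 = 2315.

2315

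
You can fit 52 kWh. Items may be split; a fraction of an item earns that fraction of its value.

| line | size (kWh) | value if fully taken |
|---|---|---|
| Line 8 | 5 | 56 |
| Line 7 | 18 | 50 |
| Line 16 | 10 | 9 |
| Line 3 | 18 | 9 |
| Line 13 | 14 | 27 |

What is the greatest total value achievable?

144.5

Best value per unit of size first: Line 8 56/5≈11.2, Line 7 50/18≈2.78, Line 13 27/14≈1.93, Line 16 9/10≈0.9, Line 3 9/18≈0.5.
Take all of Line 8 (5 kWh, value 56) → 47 kWh left.
All 18 kWh of Line 7 fit (value 50) → 29 remain.
Take all of Line 13 (14 kWh, value 27) → 15 kWh left.
Line 16: take in full, 10 kWh for value 9 → 5 left.
Fill the last 5 kWh with part of Line 3: 5/18 of it earns 2.5.
Total value = 144.5.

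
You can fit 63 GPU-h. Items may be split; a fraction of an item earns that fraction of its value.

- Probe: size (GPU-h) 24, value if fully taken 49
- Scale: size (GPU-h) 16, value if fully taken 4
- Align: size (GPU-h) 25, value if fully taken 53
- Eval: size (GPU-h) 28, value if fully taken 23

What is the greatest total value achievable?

Best value per unit of size first: Align 53/25≈2.12, Probe 49/24≈2.04, Eval 23/28≈0.821, Scale 4/16≈0.25.
All 25 GPU-h of Align fit (value 53) ; 38 remain.
All 24 GPU-h of Probe fit (value 49) ; 14 remain.
14 GPU-h left: a 14/28 share of Eval gives 23×14/28 = 11.5.
Total value = 113.5.

113.5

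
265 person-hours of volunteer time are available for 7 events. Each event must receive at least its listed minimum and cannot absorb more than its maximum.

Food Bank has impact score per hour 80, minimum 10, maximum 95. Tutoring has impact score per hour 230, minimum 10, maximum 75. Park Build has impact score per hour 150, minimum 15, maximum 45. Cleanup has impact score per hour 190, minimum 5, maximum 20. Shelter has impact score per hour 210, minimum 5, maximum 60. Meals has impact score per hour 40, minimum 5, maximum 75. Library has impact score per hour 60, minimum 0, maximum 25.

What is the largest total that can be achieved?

45400

Meeting every minimum uses 10+10+15+5+5+5+0 = 50 person-hours, leaving 215.
Order the events by impact score per hour: Tutoring 230 > Shelter 210 > Cleanup 190 > Park Build 150 > Food Bank 80 > Library 60 > Meals 40.
Give Tutoring 65 more to hit its cap of 75 → 150 left.
Shelter: +55 to 60 (cap) → 95 left.
Give Cleanup 15 more to hit its cap of 20 → 80 left.
Park Build takes 30 more to reach its cap of 45 → 50 left.
Only 50 left; Food Bank takes them to reach 60.
Total = 80×60 + 230×75 + 150×45 + 190×20 + 210×60 + 40×5 = 45400.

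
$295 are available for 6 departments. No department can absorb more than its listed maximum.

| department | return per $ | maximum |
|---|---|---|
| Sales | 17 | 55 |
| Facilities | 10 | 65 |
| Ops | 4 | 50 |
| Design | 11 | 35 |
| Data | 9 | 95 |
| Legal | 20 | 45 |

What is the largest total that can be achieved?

Order the departments by return per $: Legal 20 > Sales 17 > Design 11 > Facilities 10 > Data 9 > Ops 4.
Give Legal 45 to hit its cap of 45 — 250 left.
Sales takes 55 to reach its cap of 55 — 195 left.
Design: +35 to 35 (cap) — 160 left.
Facilities: +65 to 65 (cap) — 95 left.
Give Data 95 to hit its cap of 95 — 0 left.
Total = 17×55 + 10×65 + 11×35 + 9×95 + 20×45 = 3725.

3725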